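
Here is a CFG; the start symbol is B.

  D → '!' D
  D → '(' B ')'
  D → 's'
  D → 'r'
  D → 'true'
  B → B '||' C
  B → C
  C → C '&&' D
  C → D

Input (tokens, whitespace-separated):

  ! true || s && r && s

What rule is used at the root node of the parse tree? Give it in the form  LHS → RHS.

B → B '||' C

[B [B [C [D ! [D true]]]] || [C [C [C [D s]] && [D r]] && [D s]]]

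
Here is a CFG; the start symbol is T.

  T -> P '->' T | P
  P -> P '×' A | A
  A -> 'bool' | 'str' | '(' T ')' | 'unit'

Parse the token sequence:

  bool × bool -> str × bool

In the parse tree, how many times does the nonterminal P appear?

4

[T [P [P [A bool]] × [A bool]] -> [T [P [P [A str]] × [A bool]]]]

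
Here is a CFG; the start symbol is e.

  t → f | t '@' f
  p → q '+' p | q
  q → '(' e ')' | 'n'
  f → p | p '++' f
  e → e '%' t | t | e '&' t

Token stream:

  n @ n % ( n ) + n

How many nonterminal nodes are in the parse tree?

[e [e [t [t [f [p [q n]]]] @ [f [p [q n]]]]] % [t [f [p [q ( [e [t [f [p [q n]]]]] )] + [p [q n]]]]]]

21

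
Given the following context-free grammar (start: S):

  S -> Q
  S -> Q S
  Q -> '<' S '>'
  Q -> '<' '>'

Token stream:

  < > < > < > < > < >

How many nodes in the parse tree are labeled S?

5

[S [Q < >] [S [Q < >] [S [Q < >] [S [Q < >] [S [Q < >]]]]]]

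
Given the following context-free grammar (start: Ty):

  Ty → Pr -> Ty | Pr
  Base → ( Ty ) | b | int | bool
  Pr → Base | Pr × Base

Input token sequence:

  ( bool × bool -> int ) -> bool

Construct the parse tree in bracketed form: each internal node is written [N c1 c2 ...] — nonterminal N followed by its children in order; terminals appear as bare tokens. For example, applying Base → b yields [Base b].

[Ty [Pr [Base ( [Ty [Pr [Pr [Base bool]] × [Base bool]] -> [Ty [Pr [Base int]]]] )]] -> [Ty [Pr [Base bool]]]]

Ty
Pr -> Ty
Base -> Ty
( Ty ) -> Ty
( Pr -> Ty ) -> Ty
( Pr × Base -> Ty ) -> Ty
( Base × Base -> Ty ) -> Ty
( bool × Base -> Ty ) -> Ty
( bool × bool -> Ty ) -> Ty
( bool × bool -> Pr ) -> Ty
( bool × bool -> Base ) -> Ty
( bool × bool -> int ) -> Ty
( bool × bool -> int ) -> Pr
( bool × bool -> int ) -> Base
( bool × bool -> int ) -> bool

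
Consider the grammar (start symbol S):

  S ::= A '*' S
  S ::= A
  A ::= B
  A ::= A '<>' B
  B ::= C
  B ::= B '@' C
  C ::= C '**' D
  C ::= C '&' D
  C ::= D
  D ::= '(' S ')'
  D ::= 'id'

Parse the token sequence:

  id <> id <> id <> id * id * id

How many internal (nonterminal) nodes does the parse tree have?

27

[S [A [A [A [A [B [C [D id]]]] <> [B [C [D id]]]] <> [B [C [D id]]]] <> [B [C [D id]]]] * [S [A [B [C [D id]]]] * [S [A [B [C [D id]]]]]]]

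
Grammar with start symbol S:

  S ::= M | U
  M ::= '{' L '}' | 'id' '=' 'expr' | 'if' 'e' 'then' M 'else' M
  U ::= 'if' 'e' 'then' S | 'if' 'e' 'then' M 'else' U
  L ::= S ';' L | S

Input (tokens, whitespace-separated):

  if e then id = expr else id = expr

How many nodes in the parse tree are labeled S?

1

[S [M if e then [M id = expr] else [M id = expr]]]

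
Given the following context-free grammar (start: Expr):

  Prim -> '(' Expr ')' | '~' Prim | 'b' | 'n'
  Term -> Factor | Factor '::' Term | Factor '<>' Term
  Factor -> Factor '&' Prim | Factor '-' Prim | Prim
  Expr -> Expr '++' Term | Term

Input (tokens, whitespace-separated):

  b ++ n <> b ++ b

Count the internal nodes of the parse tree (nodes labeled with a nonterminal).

15

[Expr [Expr [Expr [Term [Factor [Prim b]]]] ++ [Term [Factor [Prim n]] <> [Term [Factor [Prim b]]]]] ++ [Term [Factor [Prim b]]]]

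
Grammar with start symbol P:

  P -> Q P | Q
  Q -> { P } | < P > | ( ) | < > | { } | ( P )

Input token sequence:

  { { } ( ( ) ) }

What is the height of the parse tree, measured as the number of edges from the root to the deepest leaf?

[P [Q { [P [Q { }] [P [Q ( [P [Q ( )]] )]]] }]]

7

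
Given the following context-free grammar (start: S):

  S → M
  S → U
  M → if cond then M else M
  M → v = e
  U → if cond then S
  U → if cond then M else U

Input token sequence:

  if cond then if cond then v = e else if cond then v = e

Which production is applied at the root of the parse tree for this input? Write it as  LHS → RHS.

[S [U if cond then [S [U if cond then [M v = e] else [U if cond then [S [M v = e]]]]]]]

S → U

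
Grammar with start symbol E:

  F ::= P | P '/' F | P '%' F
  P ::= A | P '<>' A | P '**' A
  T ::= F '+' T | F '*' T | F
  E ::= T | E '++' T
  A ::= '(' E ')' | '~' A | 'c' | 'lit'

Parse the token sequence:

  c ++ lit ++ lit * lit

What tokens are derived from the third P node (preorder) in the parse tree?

[E [E [E [T [F [P [A c]]]]] ++ [T [F [P [A lit]]]]] ++ [T [F [P [A lit]]] * [T [F [P [A lit]]]]]]

lit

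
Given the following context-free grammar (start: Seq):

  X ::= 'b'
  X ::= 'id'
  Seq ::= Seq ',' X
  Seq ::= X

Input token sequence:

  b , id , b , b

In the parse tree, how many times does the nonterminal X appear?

[Seq [Seq [Seq [Seq [X b]] , [X id]] , [X b]] , [X b]]

4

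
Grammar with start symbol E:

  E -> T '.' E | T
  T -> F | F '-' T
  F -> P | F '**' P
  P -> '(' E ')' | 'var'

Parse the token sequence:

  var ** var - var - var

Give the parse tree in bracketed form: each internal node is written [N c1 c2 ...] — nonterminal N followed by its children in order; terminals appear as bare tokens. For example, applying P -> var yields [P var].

[E [T [F [F [P var]] ** [P var]] - [T [F [P var]] - [T [F [P var]]]]]]

E
T
F - T
F ** P - T
P ** P - T
var ** P - T
var ** var - T
var ** var - F - T
var ** var - P - T
var ** var - var - T
var ** var - var - F
var ** var - var - P
var ** var - var - var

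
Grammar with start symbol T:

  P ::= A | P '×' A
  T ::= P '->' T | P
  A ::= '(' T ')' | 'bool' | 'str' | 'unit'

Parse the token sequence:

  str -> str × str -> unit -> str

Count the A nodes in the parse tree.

[T [P [A str]] -> [T [P [P [A str]] × [A str]] -> [T [P [A unit]] -> [T [P [A str]]]]]]

5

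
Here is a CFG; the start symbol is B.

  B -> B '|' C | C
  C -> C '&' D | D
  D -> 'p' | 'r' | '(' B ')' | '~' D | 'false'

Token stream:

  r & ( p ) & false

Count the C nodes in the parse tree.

[B [C [C [C [D r]] & [D ( [B [C [D p]]] )]] & [D false]]]

4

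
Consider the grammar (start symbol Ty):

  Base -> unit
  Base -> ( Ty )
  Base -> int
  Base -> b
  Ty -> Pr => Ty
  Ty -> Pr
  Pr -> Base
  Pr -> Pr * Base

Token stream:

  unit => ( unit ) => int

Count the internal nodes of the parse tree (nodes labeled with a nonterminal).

[Ty [Pr [Base unit]] => [Ty [Pr [Base ( [Ty [Pr [Base unit]]] )]] => [Ty [Pr [Base int]]]]]

12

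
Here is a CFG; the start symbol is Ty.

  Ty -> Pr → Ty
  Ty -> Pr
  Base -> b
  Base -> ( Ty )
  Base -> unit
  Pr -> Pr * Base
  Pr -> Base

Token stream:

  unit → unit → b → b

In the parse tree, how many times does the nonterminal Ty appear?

[Ty [Pr [Base unit]] → [Ty [Pr [Base unit]] → [Ty [Pr [Base b]] → [Ty [Pr [Base b]]]]]]

4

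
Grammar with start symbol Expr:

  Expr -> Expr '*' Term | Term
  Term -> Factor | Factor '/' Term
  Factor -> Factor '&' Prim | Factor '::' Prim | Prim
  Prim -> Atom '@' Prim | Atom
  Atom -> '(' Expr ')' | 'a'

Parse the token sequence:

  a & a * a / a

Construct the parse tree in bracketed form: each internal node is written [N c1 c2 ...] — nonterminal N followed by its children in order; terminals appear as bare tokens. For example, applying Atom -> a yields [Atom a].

Expr
Expr * Term
Term * Term
Factor * Term
Factor & Prim * Term
Prim & Prim * Term
Atom & Prim * Term
a & Prim * Term
a & Atom * Term
a & a * Term
a & a * Factor / Term
a & a * Prim / Term
a & a * Atom / Term
a & a * a / Term
a & a * a / Factor
a & a * a / Prim
a & a * a / Atom
a & a * a / a

[Expr [Expr [Term [Factor [Factor [Prim [Atom a]]] & [Prim [Atom a]]]]] * [Term [Factor [Prim [Atom a]]] / [Term [Factor [Prim [Atom a]]]]]]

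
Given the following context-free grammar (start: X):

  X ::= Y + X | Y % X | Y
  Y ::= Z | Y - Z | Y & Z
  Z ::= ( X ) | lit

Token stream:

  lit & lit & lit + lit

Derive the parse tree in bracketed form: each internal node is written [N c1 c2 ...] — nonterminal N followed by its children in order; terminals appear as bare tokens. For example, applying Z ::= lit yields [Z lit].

[X [Y [Y [Y [Z lit]] & [Z lit]] & [Z lit]] + [X [Y [Z lit]]]]

X
Y + X
Y & Z + X
Y & Z & Z + X
Z & Z & Z + X
lit & Z & Z + X
lit & lit & Z + X
lit & lit & lit + X
lit & lit & lit + Y
lit & lit & lit + Z
lit & lit & lit + lit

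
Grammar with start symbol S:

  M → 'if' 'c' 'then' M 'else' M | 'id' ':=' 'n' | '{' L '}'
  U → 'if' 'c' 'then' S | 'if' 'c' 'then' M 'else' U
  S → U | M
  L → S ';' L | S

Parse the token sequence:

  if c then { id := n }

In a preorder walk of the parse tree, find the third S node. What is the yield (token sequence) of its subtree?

id := n

[S [U if c then [S [M { [L [S [M id := n]]] }]]]]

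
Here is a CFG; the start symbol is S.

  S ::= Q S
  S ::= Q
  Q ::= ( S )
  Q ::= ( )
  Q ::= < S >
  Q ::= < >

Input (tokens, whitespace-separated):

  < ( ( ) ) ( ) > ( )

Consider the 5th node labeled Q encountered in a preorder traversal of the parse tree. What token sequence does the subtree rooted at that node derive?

[S [Q < [S [Q ( [S [Q ( )]] )] [S [Q ( )]]] >] [S [Q ( )]]]

( )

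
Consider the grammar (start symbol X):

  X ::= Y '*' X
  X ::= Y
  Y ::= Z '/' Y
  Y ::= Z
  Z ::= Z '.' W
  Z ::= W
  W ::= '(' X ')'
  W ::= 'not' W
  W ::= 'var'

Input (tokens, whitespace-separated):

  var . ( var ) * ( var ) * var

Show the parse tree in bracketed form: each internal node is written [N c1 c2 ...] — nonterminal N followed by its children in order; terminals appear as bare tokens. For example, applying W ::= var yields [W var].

X
Y * X
Z * X
Z . W * X
W . W * X
var . W * X
var . ( X ) * X
var . ( Y ) * X
var . ( Z ) * X
var . ( W ) * X
var . ( var ) * X
var . ( var ) * Y * X
var . ( var ) * Z * X
var . ( var ) * W * X
var . ( var ) * ( X ) * X
var . ( var ) * ( Y ) * X
var . ( var ) * ( Z ) * X
var . ( var ) * ( W ) * X
var . ( var ) * ( var ) * X
var . ( var ) * ( var ) * Y
var . ( var ) * ( var ) * Z
var . ( var ) * ( var ) * W
var . ( var ) * ( var ) * var

[X [Y [Z [Z [W var]] . [W ( [X [Y [Z [W var]]]] )]]] * [X [Y [Z [W ( [X [Y [Z [W var]]]] )]]] * [X [Y [Z [W var]]]]]]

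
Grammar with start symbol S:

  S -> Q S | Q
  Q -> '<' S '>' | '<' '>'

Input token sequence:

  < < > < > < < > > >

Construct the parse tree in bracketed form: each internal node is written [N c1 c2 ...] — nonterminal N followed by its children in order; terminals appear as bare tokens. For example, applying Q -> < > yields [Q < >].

S
Q
< S >
< Q S >
< < > S >
< < > Q S >
< < > < > S >
< < > < > Q >
< < > < > < S > >
< < > < > < Q > >
< < > < > < < > > >

[S [Q < [S [Q < >] [S [Q < >] [S [Q < [S [Q < >]] >]]]] >]]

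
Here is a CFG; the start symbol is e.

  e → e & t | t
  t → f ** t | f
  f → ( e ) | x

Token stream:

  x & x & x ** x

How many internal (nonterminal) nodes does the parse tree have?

[e [e [e [t [f x]]] & [t [f x]]] & [t [f x] ** [t [f x]]]]

11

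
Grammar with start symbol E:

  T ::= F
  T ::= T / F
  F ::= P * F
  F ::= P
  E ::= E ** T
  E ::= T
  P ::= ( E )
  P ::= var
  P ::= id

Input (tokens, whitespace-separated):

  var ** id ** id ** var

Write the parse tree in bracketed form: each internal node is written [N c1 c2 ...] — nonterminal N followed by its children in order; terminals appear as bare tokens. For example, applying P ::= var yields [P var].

[E [E [E [E [T [F [P var]]]] ** [T [F [P id]]]] ** [T [F [P id]]]] ** [T [F [P var]]]]

E
E ** T
E ** T ** T
E ** T ** T ** T
T ** T ** T ** T
F ** T ** T ** T
P ** T ** T ** T
var ** T ** T ** T
var ** F ** T ** T
var ** P ** T ** T
var ** id ** T ** T
var ** id ** F ** T
var ** id ** P ** T
var ** id ** id ** T
var ** id ** id ** F
var ** id ** id ** P
var ** id ** id ** var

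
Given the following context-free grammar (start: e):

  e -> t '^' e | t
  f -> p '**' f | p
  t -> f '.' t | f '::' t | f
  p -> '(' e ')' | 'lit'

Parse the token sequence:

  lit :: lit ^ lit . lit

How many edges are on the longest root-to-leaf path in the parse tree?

[e [t [f [p lit]] :: [t [f [p lit]]]] ^ [e [t [f [p lit]] . [t [f [p lit]]]]]]

6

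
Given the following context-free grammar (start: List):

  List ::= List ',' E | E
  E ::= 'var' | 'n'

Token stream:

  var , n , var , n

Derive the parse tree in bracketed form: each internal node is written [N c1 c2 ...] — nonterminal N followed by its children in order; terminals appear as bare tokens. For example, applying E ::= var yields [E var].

[List [List [List [List [E var]] , [E n]] , [E var]] , [E n]]

List
List , E
List , E , E
List , E , E , E
E , E , E , E
var , E , E , E
var , n , E , E
var , n , var , E
var , n , var , n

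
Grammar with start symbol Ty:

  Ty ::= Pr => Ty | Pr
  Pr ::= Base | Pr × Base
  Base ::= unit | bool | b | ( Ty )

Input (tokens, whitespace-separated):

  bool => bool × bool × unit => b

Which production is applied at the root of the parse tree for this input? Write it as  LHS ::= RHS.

Ty ::= Pr => Ty

[Ty [Pr [Base bool]] => [Ty [Pr [Pr [Pr [Base bool]] × [Base bool]] × [Base unit]] => [Ty [Pr [Base b]]]]]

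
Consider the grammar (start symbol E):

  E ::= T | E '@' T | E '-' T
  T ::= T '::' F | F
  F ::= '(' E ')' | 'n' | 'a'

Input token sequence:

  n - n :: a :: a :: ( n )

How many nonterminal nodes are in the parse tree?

15

[E [E [T [F n]]] - [T [T [T [T [F n]] :: [F a]] :: [F a]] :: [F ( [E [T [F n]]] )]]]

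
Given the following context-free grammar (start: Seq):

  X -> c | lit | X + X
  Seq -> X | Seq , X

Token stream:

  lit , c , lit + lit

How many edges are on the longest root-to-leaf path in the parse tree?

[Seq [Seq [Seq [X lit]] , [X c]] , [X [X lit] + [X lit]]]

4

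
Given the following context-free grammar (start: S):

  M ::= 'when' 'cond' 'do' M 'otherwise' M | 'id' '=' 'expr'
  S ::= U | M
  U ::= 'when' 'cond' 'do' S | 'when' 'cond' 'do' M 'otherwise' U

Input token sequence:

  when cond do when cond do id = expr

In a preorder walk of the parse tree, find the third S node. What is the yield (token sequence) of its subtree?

id = expr

[S [U when cond do [S [U when cond do [S [M id = expr]]]]]]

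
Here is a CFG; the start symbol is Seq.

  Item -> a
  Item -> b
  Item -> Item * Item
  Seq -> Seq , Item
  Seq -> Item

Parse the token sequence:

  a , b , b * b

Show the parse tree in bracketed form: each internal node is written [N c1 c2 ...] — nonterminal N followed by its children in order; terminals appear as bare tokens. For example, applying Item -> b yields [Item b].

[Seq [Seq [Seq [Item a]] , [Item b]] , [Item [Item b] * [Item b]]]

Seq
Seq , Item
Seq , Item , Item
Item , Item , Item
a , Item , Item
a , b , Item
a , b , Item * Item
a , b , b * Item
a , b , b * b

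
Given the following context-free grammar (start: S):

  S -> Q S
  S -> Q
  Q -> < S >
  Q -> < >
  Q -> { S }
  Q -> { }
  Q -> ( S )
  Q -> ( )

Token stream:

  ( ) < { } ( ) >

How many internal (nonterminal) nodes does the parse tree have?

8

[S [Q ( )] [S [Q < [S [Q { }] [S [Q ( )]]] >]]]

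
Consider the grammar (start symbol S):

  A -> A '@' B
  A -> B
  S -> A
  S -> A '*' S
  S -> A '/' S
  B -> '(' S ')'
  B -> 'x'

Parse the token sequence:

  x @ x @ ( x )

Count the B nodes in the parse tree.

[S [A [A [A [B x]] @ [B x]] @ [B ( [S [A [B x]]] )]]]

4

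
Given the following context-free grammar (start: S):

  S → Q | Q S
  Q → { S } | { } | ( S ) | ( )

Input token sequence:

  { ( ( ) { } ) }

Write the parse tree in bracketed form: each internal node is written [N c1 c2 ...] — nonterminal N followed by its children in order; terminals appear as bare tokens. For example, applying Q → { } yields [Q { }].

S
Q
{ S }
{ Q }
{ ( S ) }
{ ( Q S ) }
{ ( ( ) S ) }
{ ( ( ) Q ) }
{ ( ( ) { } ) }

[S [Q { [S [Q ( [S [Q ( )] [S [Q { }]]] )]] }]]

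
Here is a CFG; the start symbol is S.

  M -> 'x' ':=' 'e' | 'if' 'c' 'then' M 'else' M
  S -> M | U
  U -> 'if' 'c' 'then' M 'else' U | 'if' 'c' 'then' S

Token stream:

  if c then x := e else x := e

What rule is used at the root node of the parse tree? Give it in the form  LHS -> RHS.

[S [M if c then [M x := e] else [M x := e]]]

S -> M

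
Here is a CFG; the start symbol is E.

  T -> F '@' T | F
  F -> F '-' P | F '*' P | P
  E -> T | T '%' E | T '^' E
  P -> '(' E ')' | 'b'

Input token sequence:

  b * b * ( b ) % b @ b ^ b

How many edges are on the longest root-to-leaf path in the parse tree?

8

[E [T [F [F [F [P b]] * [P b]] * [P ( [E [T [F [P b]]]] )]]] % [E [T [F [P b]] @ [T [F [P b]]]] ^ [E [T [F [P b]]]]]]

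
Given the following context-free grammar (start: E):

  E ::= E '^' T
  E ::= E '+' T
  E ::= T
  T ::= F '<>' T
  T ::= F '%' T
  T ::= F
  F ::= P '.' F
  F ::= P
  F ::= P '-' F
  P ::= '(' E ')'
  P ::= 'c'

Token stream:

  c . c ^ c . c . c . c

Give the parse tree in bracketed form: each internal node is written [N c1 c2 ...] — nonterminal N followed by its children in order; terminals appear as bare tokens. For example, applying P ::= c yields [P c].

E
E ^ T
T ^ T
F ^ T
P . F ^ T
c . F ^ T
c . P ^ T
c . c ^ T
c . c ^ F
c . c ^ P . F
c . c ^ c . F
c . c ^ c . P . F
c . c ^ c . c . F
c . c ^ c . c . P . F
c . c ^ c . c . c . F
c . c ^ c . c . c . P
c . c ^ c . c . c . c

[E [E [T [F [P c] . [F [P c]]]]] ^ [T [F [P c] . [F [P c] . [F [P c] . [F [P c]]]]]]]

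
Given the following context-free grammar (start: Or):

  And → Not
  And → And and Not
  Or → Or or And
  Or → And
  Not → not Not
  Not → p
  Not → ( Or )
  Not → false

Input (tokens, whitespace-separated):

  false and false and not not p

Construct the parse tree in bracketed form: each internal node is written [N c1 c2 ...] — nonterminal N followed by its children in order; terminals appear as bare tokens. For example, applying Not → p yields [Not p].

[Or [And [And [And [Not false]] and [Not false]] and [Not not [Not not [Not p]]]]]

Or
And
And and Not
And and Not and Not
Not and Not and Not
false and Not and Not
false and false and Not
false and false and not Not
false and false and not not Not
false and false and not not p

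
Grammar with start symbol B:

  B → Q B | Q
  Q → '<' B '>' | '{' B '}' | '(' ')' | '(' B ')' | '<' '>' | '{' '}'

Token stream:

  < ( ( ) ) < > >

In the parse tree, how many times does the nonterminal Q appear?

4

[B [Q < [B [Q ( [B [Q ( )]] )] [B [Q < >]]] >]]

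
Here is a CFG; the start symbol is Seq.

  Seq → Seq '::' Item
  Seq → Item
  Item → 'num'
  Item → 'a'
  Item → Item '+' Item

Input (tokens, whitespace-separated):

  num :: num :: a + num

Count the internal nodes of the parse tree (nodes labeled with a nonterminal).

8

[Seq [Seq [Seq [Item num]] :: [Item num]] :: [Item [Item a] + [Item num]]]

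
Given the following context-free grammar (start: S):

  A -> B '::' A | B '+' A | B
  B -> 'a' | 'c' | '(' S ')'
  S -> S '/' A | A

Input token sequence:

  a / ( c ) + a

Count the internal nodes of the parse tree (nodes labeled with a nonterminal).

[S [S [A [B a]]] / [A [B ( [S [A [B c]]] )] + [A [B a]]]]

11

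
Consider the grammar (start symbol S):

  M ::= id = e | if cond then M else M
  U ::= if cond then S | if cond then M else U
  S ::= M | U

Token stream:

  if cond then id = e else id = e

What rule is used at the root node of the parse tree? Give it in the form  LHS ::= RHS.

S ::= M

[S [M if cond then [M id = e] else [M id = e]]]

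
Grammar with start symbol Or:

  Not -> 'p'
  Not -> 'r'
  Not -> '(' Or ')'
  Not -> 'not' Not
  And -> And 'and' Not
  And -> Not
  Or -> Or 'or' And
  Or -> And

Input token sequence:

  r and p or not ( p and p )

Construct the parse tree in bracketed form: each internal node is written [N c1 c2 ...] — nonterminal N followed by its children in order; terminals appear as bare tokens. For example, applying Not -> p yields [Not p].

Or
Or or And
And or And
And and Not or And
Not and Not or And
r and Not or And
r and p or And
r and p or Not
r and p or not Not
r and p or not ( Or )
r and p or not ( And )
r and p or not ( And and Not )
r and p or not ( Not and Not )
r and p or not ( p and Not )
r and p or not ( p and p )

[Or [Or [And [And [Not r]] and [Not p]]] or [And [Not not [Not ( [Or [And [And [Not p]] and [Not p]]] )]]]]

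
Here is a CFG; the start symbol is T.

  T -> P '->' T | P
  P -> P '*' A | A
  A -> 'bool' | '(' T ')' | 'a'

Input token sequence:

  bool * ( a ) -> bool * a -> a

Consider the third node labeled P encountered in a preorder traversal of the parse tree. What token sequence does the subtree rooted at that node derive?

a

[T [P [P [A bool]] * [A ( [T [P [A a]]] )]] -> [T [P [P [A bool]] * [A a]] -> [T [P [A a]]]]]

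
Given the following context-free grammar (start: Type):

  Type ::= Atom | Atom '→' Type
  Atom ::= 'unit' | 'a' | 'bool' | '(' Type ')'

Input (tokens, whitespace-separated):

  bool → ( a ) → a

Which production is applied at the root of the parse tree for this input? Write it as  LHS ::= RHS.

Type ::= Atom '→' Type

[Type [Atom bool] → [Type [Atom ( [Type [Atom a]] )] → [Type [Atom a]]]]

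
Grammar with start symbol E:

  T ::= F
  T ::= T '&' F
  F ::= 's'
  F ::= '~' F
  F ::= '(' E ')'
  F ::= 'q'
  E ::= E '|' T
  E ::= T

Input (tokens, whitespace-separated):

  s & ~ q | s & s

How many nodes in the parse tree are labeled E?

[E [E [T [T [F s]] & [F ~ [F q]]]] | [T [T [F s]] & [F s]]]

2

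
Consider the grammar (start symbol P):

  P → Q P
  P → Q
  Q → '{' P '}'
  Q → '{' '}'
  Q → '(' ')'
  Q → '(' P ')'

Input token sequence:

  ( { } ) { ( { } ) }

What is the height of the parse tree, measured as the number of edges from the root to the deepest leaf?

[P [Q ( [P [Q { }]] )] [P [Q { [P [Q ( [P [Q { }]] )]] }]]]

7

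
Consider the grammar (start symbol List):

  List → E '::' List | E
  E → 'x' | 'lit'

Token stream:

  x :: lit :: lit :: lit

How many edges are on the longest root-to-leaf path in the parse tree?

5

[List [E x] :: [List [E lit] :: [List [E lit] :: [List [E lit]]]]]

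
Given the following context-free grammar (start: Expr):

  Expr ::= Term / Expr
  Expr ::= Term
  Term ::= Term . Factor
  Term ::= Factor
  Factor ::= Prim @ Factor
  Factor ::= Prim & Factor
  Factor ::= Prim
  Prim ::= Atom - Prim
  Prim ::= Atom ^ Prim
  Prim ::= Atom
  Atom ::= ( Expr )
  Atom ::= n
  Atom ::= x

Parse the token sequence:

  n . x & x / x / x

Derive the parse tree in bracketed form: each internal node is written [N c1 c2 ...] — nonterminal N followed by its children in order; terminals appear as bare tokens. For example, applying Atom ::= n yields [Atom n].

[Expr [Term [Term [Factor [Prim [Atom n]]]] . [Factor [Prim [Atom x]] & [Factor [Prim [Atom x]]]]] / [Expr [Term [Factor [Prim [Atom x]]]] / [Expr [Term [Factor [Prim [Atom x]]]]]]]

Expr
Term / Expr
Term . Factor / Expr
Factor . Factor / Expr
Prim . Factor / Expr
Atom . Factor / Expr
n . Factor / Expr
n . Prim & Factor / Expr
n . Atom & Factor / Expr
n . x & Factor / Expr
n . x & Prim / Expr
n . x & Atom / Expr
n . x & x / Expr
n . x & x / Term / Expr
n . x & x / Factor / Expr
n . x & x / Prim / Expr
n . x & x / Atom / Expr
n . x & x / x / Expr
n . x & x / x / Term
n . x & x / x / Factor
n . x & x / x / Prim
n . x & x / x / Atom
n . x & x / x / x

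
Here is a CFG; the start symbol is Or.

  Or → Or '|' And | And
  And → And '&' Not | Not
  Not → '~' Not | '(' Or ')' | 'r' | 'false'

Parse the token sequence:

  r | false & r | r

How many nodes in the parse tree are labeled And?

[Or [Or [Or [And [Not r]]] | [And [And [Not false]] & [Not r]]] | [And [Not r]]]

4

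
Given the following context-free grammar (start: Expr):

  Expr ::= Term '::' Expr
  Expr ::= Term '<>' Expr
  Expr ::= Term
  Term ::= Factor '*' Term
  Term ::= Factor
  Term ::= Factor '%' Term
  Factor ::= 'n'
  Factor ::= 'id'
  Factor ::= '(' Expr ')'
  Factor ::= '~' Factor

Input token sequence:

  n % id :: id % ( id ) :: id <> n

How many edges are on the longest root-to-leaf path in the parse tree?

8

[Expr [Term [Factor n] % [Term [Factor id]]] :: [Expr [Term [Factor id] % [Term [Factor ( [Expr [Term [Factor id]]] )]]] :: [Expr [Term [Factor id]] <> [Expr [Term [Factor n]]]]]]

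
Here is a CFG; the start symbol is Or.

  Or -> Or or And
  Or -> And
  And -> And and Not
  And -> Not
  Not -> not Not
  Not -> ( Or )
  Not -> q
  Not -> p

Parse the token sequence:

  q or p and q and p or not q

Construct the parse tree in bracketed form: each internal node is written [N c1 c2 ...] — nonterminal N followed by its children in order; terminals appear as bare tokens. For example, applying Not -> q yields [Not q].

[Or [Or [Or [And [Not q]]] or [And [And [And [Not p]] and [Not q]] and [Not p]]] or [And [Not not [Not q]]]]

Or
Or or And
Or or And or And
And or And or And
Not or And or And
q or And or And
q or And and Not or And
q or And and Not and Not or And
q or Not and Not and Not or And
q or p and Not and Not or And
q or p and q and Not or And
q or p and q and p or And
q or p and q and p or Not
q or p and q and p or not Not
q or p and q and p or not q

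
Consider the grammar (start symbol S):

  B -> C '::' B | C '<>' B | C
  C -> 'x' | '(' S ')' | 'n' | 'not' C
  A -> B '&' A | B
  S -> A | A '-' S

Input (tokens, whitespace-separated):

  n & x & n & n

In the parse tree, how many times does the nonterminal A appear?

[S [A [B [C n]] & [A [B [C x]] & [A [B [C n]] & [A [B [C n]]]]]]]

4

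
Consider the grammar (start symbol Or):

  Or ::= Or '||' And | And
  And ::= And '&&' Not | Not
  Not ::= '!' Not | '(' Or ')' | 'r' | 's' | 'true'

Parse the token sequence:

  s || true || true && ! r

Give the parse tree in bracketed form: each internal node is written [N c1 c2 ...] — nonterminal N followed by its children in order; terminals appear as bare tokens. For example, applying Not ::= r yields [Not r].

[Or [Or [Or [And [Not s]]] || [And [Not true]]] || [And [And [Not true]] && [Not ! [Not r]]]]

Or
Or || And
Or || And || And
And || And || And
Not || And || And
s || And || And
s || Not || And
s || true || And
s || true || And && Not
s || true || Not && Not
s || true || true && Not
s || true || true && ! Not
s || true || true && ! r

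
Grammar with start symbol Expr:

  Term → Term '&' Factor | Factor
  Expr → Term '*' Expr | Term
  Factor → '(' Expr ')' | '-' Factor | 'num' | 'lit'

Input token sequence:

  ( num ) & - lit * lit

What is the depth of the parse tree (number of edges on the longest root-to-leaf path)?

7

[Expr [Term [Term [Factor ( [Expr [Term [Factor num]]] )]] & [Factor - [Factor lit]]] * [Expr [Term [Factor lit]]]]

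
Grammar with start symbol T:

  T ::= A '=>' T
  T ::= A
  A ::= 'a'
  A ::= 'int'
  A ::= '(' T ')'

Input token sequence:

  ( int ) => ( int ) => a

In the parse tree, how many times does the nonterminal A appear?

5

[T [A ( [T [A int]] )] => [T [A ( [T [A int]] )] => [T [A a]]]]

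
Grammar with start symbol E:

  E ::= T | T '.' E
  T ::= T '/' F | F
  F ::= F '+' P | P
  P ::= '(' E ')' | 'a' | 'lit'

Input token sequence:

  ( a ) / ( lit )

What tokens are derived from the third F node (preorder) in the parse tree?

[E [T [T [F [P ( [E [T [F [P a]]]] )]]] / [F [P ( [E [T [F [P lit]]]] )]]]]

( lit )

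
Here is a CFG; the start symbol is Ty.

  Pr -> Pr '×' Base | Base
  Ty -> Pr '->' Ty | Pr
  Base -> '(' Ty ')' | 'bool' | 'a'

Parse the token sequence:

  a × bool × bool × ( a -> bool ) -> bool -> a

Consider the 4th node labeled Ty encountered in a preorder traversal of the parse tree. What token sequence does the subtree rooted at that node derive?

[Ty [Pr [Pr [Pr [Pr [Base a]] × [Base bool]] × [Base bool]] × [Base ( [Ty [Pr [Base a]] -> [Ty [Pr [Base bool]]]] )]] -> [Ty [Pr [Base bool]] -> [Ty [Pr [Base a]]]]]

bool -> a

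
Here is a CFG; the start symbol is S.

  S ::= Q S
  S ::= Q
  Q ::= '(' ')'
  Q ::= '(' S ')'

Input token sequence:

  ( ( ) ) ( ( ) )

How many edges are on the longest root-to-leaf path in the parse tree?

[S [Q ( [S [Q ( )]] )] [S [Q ( [S [Q ( )]] )]]]

5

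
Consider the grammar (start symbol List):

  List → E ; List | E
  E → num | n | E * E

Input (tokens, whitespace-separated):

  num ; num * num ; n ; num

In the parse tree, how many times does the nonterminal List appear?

4

[List [E num] ; [List [E [E num] * [E num]] ; [List [E n] ; [List [E num]]]]]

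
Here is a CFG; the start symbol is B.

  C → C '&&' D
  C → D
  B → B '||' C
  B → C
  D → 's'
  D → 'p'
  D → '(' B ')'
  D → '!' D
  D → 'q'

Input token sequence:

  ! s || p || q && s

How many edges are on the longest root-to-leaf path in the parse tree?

6

[B [B [B [C [D ! [D s]]]] || [C [D p]]] || [C [C [D q]] && [D s]]]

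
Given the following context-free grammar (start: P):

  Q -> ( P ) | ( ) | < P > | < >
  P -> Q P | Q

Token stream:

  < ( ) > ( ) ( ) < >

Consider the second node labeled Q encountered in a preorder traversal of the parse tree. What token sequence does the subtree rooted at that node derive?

( )

[P [Q < [P [Q ( )]] >] [P [Q ( )] [P [Q ( )] [P [Q < >]]]]]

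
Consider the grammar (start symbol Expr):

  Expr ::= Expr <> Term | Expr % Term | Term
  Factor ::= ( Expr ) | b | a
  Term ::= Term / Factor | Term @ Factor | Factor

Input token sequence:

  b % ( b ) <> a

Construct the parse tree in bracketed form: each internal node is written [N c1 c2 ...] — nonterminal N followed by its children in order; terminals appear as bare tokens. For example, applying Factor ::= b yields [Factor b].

[Expr [Expr [Expr [Term [Factor b]]] % [Term [Factor ( [Expr [Term [Factor b]]] )]]] <> [Term [Factor a]]]

Expr
Expr <> Term
Expr % Term <> Term
Term % Term <> Term
Factor % Term <> Term
b % Term <> Term
b % Factor <> Term
b % ( Expr ) <> Term
b % ( Term ) <> Term
b % ( Factor ) <> Term
b % ( b ) <> Term
b % ( b ) <> Factor
b % ( b ) <> a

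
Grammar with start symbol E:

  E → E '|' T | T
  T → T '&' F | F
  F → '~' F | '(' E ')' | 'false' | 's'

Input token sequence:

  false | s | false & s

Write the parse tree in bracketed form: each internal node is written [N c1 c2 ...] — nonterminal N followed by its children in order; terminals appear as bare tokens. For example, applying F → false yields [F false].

E
E | T
E | T | T
T | T | T
F | T | T
false | T | T
false | F | T
false | s | T
false | s | T & F
false | s | F & F
false | s | false & F
false | s | false & s

[E [E [E [T [F false]]] | [T [F s]]] | [T [T [F false]] & [F s]]]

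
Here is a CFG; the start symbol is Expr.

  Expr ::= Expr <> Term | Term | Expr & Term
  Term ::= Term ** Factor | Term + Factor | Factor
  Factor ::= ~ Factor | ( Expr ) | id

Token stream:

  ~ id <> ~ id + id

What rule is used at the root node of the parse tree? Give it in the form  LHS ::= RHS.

[Expr [Expr [Term [Factor ~ [Factor id]]]] <> [Term [Term [Factor ~ [Factor id]]] + [Factor id]]]

Expr ::= Expr <> Term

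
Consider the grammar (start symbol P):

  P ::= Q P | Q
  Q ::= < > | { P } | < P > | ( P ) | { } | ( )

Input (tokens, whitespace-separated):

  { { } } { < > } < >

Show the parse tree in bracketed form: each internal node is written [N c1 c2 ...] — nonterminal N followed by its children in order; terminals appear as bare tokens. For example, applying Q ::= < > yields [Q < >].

[P [Q { [P [Q { }]] }] [P [Q { [P [Q < >]] }] [P [Q < >]]]]

P
Q P
{ P } P
{ Q } P
{ { } } P
{ { } } Q P
{ { } } { P } P
{ { } } { Q } P
{ { } } { < > } P
{ { } } { < > } Q
{ { } } { < > } < >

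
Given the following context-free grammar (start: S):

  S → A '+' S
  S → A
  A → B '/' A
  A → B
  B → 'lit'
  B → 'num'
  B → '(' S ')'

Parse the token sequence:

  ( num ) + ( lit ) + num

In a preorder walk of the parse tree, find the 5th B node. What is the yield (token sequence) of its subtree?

[S [A [B ( [S [A [B num]]] )]] + [S [A [B ( [S [A [B lit]]] )]] + [S [A [B num]]]]]

num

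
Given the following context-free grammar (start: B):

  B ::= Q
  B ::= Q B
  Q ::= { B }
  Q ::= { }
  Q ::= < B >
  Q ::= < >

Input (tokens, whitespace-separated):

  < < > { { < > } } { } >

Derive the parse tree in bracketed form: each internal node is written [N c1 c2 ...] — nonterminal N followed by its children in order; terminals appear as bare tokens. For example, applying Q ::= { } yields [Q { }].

[B [Q < [B [Q < >] [B [Q { [B [Q { [B [Q < >]] }]] }] [B [Q { }]]]] >]]

B
Q
< B >
< Q B >
< < > B >
< < > Q B >
< < > { B } B >
< < > { Q } B >
< < > { { B } } B >
< < > { { Q } } B >
< < > { { < > } } B >
< < > { { < > } } Q >
< < > { { < > } } { } >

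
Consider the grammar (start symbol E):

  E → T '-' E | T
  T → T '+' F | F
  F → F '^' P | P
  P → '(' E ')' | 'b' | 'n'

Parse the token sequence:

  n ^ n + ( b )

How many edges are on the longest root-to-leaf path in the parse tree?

[E [T [T [F [F [P n]] ^ [P n]]] + [F [P ( [E [T [F [P b]]]] )]]]]

8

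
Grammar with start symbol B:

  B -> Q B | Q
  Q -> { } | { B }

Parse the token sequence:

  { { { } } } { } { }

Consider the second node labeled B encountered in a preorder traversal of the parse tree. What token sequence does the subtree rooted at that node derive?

{ { } }

[B [Q { [B [Q { [B [Q { }]] }]] }] [B [Q { }] [B [Q { }]]]]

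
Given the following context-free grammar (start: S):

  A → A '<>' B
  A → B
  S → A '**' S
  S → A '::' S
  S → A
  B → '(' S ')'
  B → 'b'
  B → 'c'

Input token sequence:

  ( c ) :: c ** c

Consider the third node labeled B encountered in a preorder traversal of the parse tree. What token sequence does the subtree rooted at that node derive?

[S [A [B ( [S [A [B c]]] )]] :: [S [A [B c]] ** [S [A [B c]]]]]

c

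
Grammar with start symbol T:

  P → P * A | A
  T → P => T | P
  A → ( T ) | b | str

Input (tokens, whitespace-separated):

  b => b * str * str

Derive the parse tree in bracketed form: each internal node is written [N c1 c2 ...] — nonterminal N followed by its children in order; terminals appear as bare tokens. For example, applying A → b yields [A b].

T
P => T
A => T
b => T
b => P
b => P * A
b => P * A * A
b => A * A * A
b => b * A * A
b => b * str * A
b => b * str * str

[T [P [A b]] => [T [P [P [P [A b]] * [A str]] * [A str]]]]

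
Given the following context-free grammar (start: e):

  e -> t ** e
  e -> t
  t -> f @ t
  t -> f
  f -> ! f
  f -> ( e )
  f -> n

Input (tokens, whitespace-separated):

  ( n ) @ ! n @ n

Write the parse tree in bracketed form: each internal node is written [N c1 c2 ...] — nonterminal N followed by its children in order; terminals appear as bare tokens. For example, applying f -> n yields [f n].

[e [t [f ( [e [t [f n]]] )] @ [t [f ! [f n]] @ [t [f n]]]]]

e
t
f @ t
( e ) @ t
( t ) @ t
( f ) @ t
( n ) @ t
( n ) @ f @ t
( n ) @ ! f @ t
( n ) @ ! n @ t
( n ) @ ! n @ f
( n ) @ ! n @ n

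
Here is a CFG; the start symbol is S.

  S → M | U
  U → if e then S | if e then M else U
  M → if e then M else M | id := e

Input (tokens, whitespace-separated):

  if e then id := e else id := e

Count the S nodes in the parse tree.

[S [M if e then [M id := e] else [M id := e]]]

1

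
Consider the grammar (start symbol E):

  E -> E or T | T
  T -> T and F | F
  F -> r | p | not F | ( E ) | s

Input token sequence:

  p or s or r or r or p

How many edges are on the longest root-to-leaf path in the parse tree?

[E [E [E [E [E [T [F p]]] or [T [F s]]] or [T [F r]]] or [T [F r]]] or [T [F p]]]

7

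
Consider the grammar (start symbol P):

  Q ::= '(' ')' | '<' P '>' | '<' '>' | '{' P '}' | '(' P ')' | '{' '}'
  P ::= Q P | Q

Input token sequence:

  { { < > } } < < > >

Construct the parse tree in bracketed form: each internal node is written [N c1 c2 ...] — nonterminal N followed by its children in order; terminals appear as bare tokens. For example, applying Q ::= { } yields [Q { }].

[P [Q { [P [Q { [P [Q < >]] }]] }] [P [Q < [P [Q < >]] >]]]

P
Q P
{ P } P
{ Q } P
{ { P } } P
{ { Q } } P
{ { < > } } P
{ { < > } } Q
{ { < > } } < P >
{ { < > } } < Q >
{ { < > } } < < > >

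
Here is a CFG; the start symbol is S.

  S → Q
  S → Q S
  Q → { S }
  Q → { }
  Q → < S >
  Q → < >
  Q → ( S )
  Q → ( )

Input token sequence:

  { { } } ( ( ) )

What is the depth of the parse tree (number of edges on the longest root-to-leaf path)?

[S [Q { [S [Q { }]] }] [S [Q ( [S [Q ( )]] )]]]

5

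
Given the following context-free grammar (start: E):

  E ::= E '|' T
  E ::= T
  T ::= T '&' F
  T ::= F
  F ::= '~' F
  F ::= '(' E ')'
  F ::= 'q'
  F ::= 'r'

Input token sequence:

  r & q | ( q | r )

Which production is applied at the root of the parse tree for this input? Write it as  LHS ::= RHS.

E ::= E '|' T

[E [E [T [T [F r]] & [F q]]] | [T [F ( [E [E [T [F q]]] | [T [F r]]] )]]]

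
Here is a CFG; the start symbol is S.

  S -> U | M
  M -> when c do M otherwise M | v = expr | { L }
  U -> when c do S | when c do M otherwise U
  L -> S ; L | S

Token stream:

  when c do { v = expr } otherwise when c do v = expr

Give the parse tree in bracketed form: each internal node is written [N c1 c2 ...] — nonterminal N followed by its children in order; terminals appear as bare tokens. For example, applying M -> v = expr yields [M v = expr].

[S [U when c do [M { [L [S [M v = expr]]] }] otherwise [U when c do [S [M v = expr]]]]]

S
U
when c do M otherwise U
when c do { L } otherwise U
when c do { S } otherwise U
when c do { M } otherwise U
when c do { v = expr } otherwise U
when c do { v = expr } otherwise when c do S
when c do { v = expr } otherwise when c do M
when c do { v = expr } otherwise when c do v = expr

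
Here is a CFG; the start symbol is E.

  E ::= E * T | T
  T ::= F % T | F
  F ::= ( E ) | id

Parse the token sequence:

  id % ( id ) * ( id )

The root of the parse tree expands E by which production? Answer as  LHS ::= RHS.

E ::= E * T

[E [E [T [F id] % [T [F ( [E [T [F id]]] )]]]] * [T [F ( [E [T [F id]]] )]]]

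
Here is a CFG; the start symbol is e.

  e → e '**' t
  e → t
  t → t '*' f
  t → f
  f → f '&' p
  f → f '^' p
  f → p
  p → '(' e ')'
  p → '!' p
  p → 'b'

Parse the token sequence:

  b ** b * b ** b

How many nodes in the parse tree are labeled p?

4

[e [e [e [t [f [p b]]]] ** [t [t [f [p b]]] * [f [p b]]]] ** [t [f [p b]]]]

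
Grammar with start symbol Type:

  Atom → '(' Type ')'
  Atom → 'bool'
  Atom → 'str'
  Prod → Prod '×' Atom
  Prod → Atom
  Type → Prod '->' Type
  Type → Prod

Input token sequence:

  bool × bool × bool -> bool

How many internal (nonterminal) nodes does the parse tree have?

10

[Type [Prod [Prod [Prod [Atom bool]] × [Atom bool]] × [Atom bool]] -> [Type [Prod [Atom bool]]]]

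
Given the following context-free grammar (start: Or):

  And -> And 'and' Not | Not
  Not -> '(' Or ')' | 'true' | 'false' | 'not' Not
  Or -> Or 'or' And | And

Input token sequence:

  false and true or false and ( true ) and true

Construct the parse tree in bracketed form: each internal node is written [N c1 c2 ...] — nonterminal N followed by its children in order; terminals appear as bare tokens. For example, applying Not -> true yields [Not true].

[Or [Or [And [And [Not false]] and [Not true]]] or [And [And [And [Not false]] and [Not ( [Or [And [Not true]]] )]] and [Not true]]]

Or
Or or And
And or And
And and Not or And
Not and Not or And
false and Not or And
false and true or And
false and true or And and Not
false and true or And and Not and Not
false and true or Not and Not and Not
false and true or false and Not and Not
false and true or false and ( Or ) and Not
false and true or false and ( And ) and Not
false and true or false and ( Not ) and Not
false and true or false and ( true ) and Not
false and true or false and ( true ) and true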